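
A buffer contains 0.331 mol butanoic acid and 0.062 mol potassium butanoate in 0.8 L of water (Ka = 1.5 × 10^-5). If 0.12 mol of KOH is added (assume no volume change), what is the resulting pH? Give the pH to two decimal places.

pH = 4.76

After neutralization: n(CH3(CH2)2COOH) = 0.211 mol, n(CH3(CH2)2COO-) = 0.182 mol.
pKa = −log(1.5 × 10^-5) = 4.824
Henderson–Hasselbalch with mole ratio 0.182/0.211: pH = 4.824 + (-0.064)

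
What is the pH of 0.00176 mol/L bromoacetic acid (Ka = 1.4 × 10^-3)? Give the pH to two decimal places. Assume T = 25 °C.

BrCH2COOH ⇌ BrCH2COO- + H+
Ka = [H+]²/(0.00176 − [H+]) = 1.4 × 10^-3
Here C₀/Ka ≈ 1.26, so the small-[H+] approximation fails. Use the quadratic:
[H+] = (−Ka + √(Ka² + 4·Ka·C₀))/2 = 1.02 × 10^-3 M
pH = −log(1.02 × 10^-3) = 2.99

pH = 2.99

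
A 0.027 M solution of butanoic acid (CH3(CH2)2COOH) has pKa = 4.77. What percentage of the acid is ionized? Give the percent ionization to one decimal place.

2.5%

CH3(CH2)2COOH ⇌ CH3(CH2)2COO- + H+; let x = [H+] at equilibrium.
Ka = 10^(−4.77) = 1.70 × 10^-5
x ≈ √(Ka·C₀) = √(1.70 × 10^-5 × 0.027) = 6.77 × 10^-4 M
% ionization = x/C₀ × 100% = 6.77 × 10^-4/0.027 × 100% = 2.5%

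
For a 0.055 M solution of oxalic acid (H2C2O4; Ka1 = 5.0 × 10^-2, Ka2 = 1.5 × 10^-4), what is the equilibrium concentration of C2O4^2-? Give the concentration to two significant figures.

1.5 × 10^-4 M

First ionization gives [H+] ≈ [HC2O4-] = 3.31 × 10^-2 M.
Second step: Ka2 = [H+][C2O4^2-]/[HC2O4-] ≈ [C2O4^2-] (since [H+] ≈ [HC2O4-]).
So [C2O4^2-] ≈ Ka2.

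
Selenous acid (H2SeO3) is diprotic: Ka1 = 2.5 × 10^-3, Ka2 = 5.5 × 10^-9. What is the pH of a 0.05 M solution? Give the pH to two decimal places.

pH = 2.00

Since Ka1 ≫ Ka2, the first ionization dominates [H+].
Ka1 = x²/(0.05 − x) = 2.5 × 10^-3
Solving the quadratic: x = (−Ka1 + √(Ka1² + 4·Ka1·C₀))/2 = 1.00 × 10^-2 M
pH = −log(1.00 × 10^-2) = 2.00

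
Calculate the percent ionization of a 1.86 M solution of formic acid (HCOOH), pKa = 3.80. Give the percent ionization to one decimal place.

0.9%

HCOOH ⇌ HCOO- + H+; let x = [H+] at equilibrium.
Ka = 10^(−3.80) = 1.58 × 10^-4
x ≈ √(Ka·C₀) = √(1.58 × 10^-4 × 1.86) = 1.71 × 10^-2 M
Fraction ionized = 1.71 × 10^-2 / 1.86 = 0.0092 → 0.9%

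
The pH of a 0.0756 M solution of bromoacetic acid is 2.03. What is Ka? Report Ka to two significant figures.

Ka = 1.3 × 10^-3

[H+] = 10^(-2.03) = 9.33 × 10^-3 M
At equilibrium [HA] = 0.0756 − 9.33 × 10^-3 = 6.63 × 10^-2 M
Ka = [H+][A-]/[HA] = (9.33 × 10^-3)² / 6.63 × 10^-2 = 1.3 × 10^-3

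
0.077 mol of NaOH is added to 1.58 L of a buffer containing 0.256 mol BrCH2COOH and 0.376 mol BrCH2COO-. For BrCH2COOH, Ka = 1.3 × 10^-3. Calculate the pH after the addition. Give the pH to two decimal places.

After neutralization: n(BrCH2COOH) = 0.179 mol, n(BrCH2COO-) = 0.453 mol.
pKa = −log(1.3 × 10^-3) = 2.886
pH = pKa + log([A⁻]/[HA]) = 2.886 + log(0.453/0.179) = 2.886 +0.403

pH = 3.29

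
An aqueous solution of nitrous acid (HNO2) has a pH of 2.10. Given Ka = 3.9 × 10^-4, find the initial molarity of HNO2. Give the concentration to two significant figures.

[H+] = 10^(-2.10) = 7.94 × 10^-3 M = x
Ka = x²/(C₀ − x) ⇒ C₀ = x + x²/Ka
C₀ = 7.94 × 10^-3 + (7.94 × 10^-3)²/(3.9 × 10^-4) = 1.70 × 10^-1 M

C₀ = 1.7 × 10^-1 M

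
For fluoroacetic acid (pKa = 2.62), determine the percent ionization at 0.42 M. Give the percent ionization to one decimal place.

FCH2COOH ⇌ FCH2COO- + H+; let x = [H+] at equilibrium.
Ka = 10^(−2.62) = 2.40 × 10^-3
Ka = x²/(C₀ − x); solving the quadratic gives x = 3.06 × 10^-2 M.
Fraction ionized = 3.06 × 10^-2 / 0.42 = 0.0729 → 7.3%

7.3%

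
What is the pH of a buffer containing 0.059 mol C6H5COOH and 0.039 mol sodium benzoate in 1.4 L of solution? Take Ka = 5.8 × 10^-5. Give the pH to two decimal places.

pH = 4.06

pKa = −log(5.8 × 10^-5) = 4.237
Using pH = pKa + log([base]/[acid]) with [base]/[acid] = 0.039/0.059:
pH = 4.237 + (-0.180) = 4.06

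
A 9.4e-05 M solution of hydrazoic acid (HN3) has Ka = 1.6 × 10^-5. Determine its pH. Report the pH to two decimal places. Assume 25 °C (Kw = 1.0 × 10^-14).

pH = 4.50

HN3 ⇌ N3- + H+
Ka = [H+]²/(9.4e-05 − [H+]) = 1.6 × 10^-5
The 5% rule fails; solving [H+]² + Ka·[H+] − Ka·C₀ = 0 exactly:
[H+] = [−1.6e-05 + √(1.6e-05² + 6.02e-09)]/2 = 3.16 × 10^-5 M
pH = −log[H+] = −log(3.16 × 10^-5) = 4.50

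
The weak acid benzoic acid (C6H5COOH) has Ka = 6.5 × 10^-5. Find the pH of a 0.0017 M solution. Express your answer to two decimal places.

pH = 3.52

C6H5COOH ⇌ C6H5COO- + H+
From the ICE table, Ka = [H+]²/(0.0017 − [H+]) = 6.5 × 10^-5.
The 5% rule fails; solving [H+]² + Ka·[H+] − Ka·C₀ = 0 exactly:
[H+] = (−Ka + √(Ka² + 4·Ka·C₀))/2 = 3.02 × 10^-4 M
pH = −log(3.02 × 10^-4) = 3.52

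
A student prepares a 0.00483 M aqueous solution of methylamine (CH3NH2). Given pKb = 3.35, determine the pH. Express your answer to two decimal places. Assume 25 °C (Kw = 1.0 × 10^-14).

pH = 11.10

CH3NH2 + H2O ⇌ CH3NH3+ + OH-
Kb = 10^(−3.35) = 4.47 × 10^-4
Kb = x²/(0.00483 − x) = 4.47 × 10^-4
Here C₀/Kb ≈ 10.8, so the small-x approximation fails. Use the quadratic:
x = [−0.000447 + √(0.000447² + 8.64e-06)]/2 = 1.26 × 10^-3 M
pOH = 2.90, so pH = 14.00 − pOH = 11.10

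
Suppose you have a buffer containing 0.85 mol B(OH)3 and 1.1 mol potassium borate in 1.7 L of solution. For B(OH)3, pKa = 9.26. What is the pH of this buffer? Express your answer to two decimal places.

Using pH = pKa + log([base]/[acid]) with [base]/[acid] = 1.1/0.85:
pH = 9.26 + (+0.112) = 9.37

pH = 9.37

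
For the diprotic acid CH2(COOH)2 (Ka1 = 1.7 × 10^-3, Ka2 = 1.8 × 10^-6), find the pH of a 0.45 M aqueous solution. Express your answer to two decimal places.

pH = 1.57

Since Ka1 ≫ Ka2, the first ionization dominates [H+].
Ka1 = x²/(0.45 − x) = 1.7 × 10^-3
Solving the quadratic: x = (−Ka1 + √(Ka1² + 4·Ka1·C₀))/2 = 2.68 × 10^-2 M
pH = −log(2.68 × 10^-2) = 1.57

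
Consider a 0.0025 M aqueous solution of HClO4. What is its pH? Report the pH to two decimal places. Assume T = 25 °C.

pH = 2.60

HClO4 is a strong acid and dissociates completely, so [H+] = 0.0025 M.
pH = -log(0.0025) = 2.60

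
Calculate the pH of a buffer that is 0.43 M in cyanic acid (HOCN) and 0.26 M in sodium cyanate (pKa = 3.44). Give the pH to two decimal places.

pH = 3.22

pH = pKa + log([A⁻]/[HA]) = 3.44 + log(0.26/0.43)
pH = 3.44 + (-0.218) = 3.22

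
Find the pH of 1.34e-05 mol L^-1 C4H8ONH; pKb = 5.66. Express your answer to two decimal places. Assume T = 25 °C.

pH = 8.65

C4H8ONH + H2O ⇌ C4H8ONH2+ + OH-
Kb = 10^(−5.66) = 2.19 × 10^-6
Let x = [OH-] at equilibrium. Kb = x²/(1.34e-05 − x).
Here C₀/Kb ≈ 6.12, so the small-x approximation fails. Use the quadratic:
x = [−2.19e-06 + √(2.19e-06² + 1.17e-10)]/2 = 4.43 × 10^-6 M
pOH = 5.35, so pH = 14.00 − pOH = 8.65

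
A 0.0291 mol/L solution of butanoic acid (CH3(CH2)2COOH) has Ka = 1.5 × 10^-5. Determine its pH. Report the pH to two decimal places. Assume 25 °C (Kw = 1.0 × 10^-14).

CH3(CH2)2COOH ⇌ CH3(CH2)2COO- + H+
From the ICE table, Ka = [H+]²/(0.0291 − [H+]) = 1.5 × 10^-5.
Since Ka ≪ C₀, [H+] ≈ √(Ka·C₀) = 6.61 × 10^-4 M.
([H+]/C₀ = 2.3% < 5%, so the approximation holds.)
pH = −log[H+] = −log(6.61 × 10^-4) = 3.18

pH = 3.18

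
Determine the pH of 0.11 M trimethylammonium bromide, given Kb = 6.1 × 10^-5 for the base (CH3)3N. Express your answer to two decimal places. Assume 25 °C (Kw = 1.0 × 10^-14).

(CH3)3NH+ is the conjugate acid of the weak base (CH3)3N.
Ka = Kw/Kb = 1.0×10^-14 / 6.1 × 10^-5 = 1.64 × 10^-10
Ka = [H+]²/(0.11 − [H+]) = 1.64 × 10^-10
Neglecting [H+] in the denominator: [H+] = √(1.64 × 10^-10 × 0.11) = 4.25 × 10^-6 M
pH = −log(4.25 × 10^-6) = 5.37

pH = 5.37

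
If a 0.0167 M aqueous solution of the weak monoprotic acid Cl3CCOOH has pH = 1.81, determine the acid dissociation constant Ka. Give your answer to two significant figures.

Ka = 2.0 × 10^-1

[H+] = 10^(-1.81) = 1.55 × 10^-2 M
At equilibrium [HA] = 0.0167 − 1.55 × 10^-2 = 1.20 × 10^-3 M
Ka = [H+][A-]/[HA] = (1.55 × 10^-2)² / 1.20 × 10^-3 = 2.0 × 10^-1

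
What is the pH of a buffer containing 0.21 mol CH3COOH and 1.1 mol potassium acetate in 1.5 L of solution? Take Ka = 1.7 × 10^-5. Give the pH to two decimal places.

pKa = −log(1.7 × 10^-5) = 4.770
pH = pKa + log([A⁻]/[HA]) = 4.770 + log(1.1/0.21)
pH = 4.770 + (+0.719) = 5.49

pH = 5.49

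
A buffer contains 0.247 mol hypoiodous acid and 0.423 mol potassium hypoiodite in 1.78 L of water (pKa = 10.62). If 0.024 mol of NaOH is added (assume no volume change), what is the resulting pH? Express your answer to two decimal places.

After neutralization: n(HOI) = 0.223 mol, n(OI-) = 0.447 mol.
pH = pKa + log([A⁻]/[HA]) = 10.62 + log(0.447/0.223) = 10.62 +0.302

pH = 10.92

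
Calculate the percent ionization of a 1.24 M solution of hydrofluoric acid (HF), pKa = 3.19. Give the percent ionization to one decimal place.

HF ⇌ F- + H+; let x = [H+] at equilibrium.
Ka = 10^(−3.19) = 6.46 × 10^-4
x ≈ √(Ka·C₀) = √(6.46 × 10^-4 × 1.24) = 2.83 × 10^-2 M
Fraction ionized = 2.83 × 10^-2 / 1.24 = 0.0228 → 2.3%

2.3%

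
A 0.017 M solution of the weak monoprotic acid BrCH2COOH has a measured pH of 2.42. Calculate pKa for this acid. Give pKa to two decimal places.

[H+] = 10^(-2.42) = 3.80 × 10^-3 M
At equilibrium [HA] = 0.017 − 3.80 × 10^-3 = 1.32 × 10^-2 M
Ka = [H+][A-]/[HA] = (3.80 × 10^-3)² / 1.32 × 10^-2 = 1.09 × 10^-3
pKa = -log(1.09 × 10^-3) = 2.96

pKa = 2.96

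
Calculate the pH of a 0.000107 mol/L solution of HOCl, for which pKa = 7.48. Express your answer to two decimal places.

pH = 5.73

HOCl ⇌ OCl- + H+
Ka = 10^(−7.48) = 3.31 × 10^-8
From the ICE table, Ka = [H+]²/(0.000107 − [H+]) = 3.31 × 10^-8.
Neglecting [H+] in the denominator: [H+] = √(3.31 × 10^-8 × 0.000107) = 1.88 × 10^-6 M
Check: 1.8% ionized — well under 5%, approximation valid.
pH = −log(1.88 × 10^-6) = 5.73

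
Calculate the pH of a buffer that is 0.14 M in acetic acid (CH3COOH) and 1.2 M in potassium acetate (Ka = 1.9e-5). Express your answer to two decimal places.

pH = 5.65

pKa = −log(1.9 × 10^-5) = 4.721
Using pH = pKa + log([base]/[acid]) with [base]/[acid] = 1.2/0.14:
pH = 4.721 + (+0.933) = 5.65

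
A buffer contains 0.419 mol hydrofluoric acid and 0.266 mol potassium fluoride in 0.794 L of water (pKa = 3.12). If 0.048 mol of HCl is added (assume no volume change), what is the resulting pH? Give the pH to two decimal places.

After neutralization: n(HF) = 0.467 mol, n(F-) = 0.218 mol.
Henderson–Hasselbalch with mole ratio 0.218/0.467: pH = 3.12 + (-0.331)

pH = 2.79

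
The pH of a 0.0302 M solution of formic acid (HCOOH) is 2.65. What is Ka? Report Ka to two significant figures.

Ka = 1.8 × 10^-4

[H+] = 10^(-2.65) = 2.24 × 10^-3 M
At equilibrium [HA] = 0.0302 − 2.24 × 10^-3 = 2.80 × 10^-2 M
Ka = [H+][A-]/[HA] = (2.24 × 10^-3)² / 2.80 × 10^-2 = 1.8 × 10^-4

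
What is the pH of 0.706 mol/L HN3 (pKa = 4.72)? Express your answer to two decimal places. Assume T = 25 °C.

HN3 ⇌ N3- + H+
Ka = 10^(−4.72) = 1.91 × 10^-5
Ka = x²/(0.706 − x) = 1.91 × 10^-5
Neglecting x in the denominator: x = √(1.91 × 10^-5 × 0.706) = 3.67 × 10^-3 M
pH = −log(3.67 × 10^-3) = 2.44

pH = 2.44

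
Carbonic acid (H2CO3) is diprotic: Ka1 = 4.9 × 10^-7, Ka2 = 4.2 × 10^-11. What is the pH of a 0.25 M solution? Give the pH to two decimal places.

Ka1 ≫ Ka2, so treat the first dissociation as the only significant source of H+.
Ka1 = x²/(0.25 − x) = 4.9 × 10^-7
x ≈ √(4.9 × 10^-7 × 0.25) = 3.50 × 10^-4 M
pH = −log(3.50 × 10^-4) = 3.46

pH = 3.46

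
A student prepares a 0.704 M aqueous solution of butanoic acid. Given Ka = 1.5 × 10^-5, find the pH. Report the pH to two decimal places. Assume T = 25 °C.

pH = 2.49

CH3(CH2)2COOH ⇌ CH3(CH2)2COO- + H+
Let x = [H+] at equilibrium. Ka = x²/(0.704 − x).
Neglecting x in the denominator: x = √(1.5 × 10^-5 × 0.704) = 3.25 × 10^-3 M
(x/C₀ = 0.46% < 5%, so the approximation holds.)
pH = −log[H+] = −log(3.25 × 10^-3) = 2.49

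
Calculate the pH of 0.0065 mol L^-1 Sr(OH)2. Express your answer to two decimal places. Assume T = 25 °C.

pH = 12.11

Sr(OH)2 is a strong base (each formula unit releases 2 OH-); [OH-] = 0.013 M.
pOH = -log(0.013) = 1.89
pH = 14.00 - 1.89 = 12.11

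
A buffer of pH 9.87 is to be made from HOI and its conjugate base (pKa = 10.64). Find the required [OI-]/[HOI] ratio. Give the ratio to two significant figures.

pH = pKa + log(r) ⇒ log(r) = 9.87 − 10.64 = -0.77
r = [OI-]/[HOI] = 10^(-0.77) = 0.17

ratio = 0.17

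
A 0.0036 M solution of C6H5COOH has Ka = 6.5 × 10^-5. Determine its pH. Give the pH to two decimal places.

pH = 3.34

C6H5COOH ⇌ C6H5COO- + H+
From the ICE table, Ka = [H+]²/(0.0036 − [H+]) = 6.5 × 10^-5.
Here C₀/Ka ≈ 55.4, so the small-[H+] approximation fails. Use the quadratic:
[H+] = (−Ka + √(Ka² + 4·Ka·C₀))/2 = 4.52 × 10^-4 M
pH = −log[H+] = −log(4.52 × 10^-4) = 3.34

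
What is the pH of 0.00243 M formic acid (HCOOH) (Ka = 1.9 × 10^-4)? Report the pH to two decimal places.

HCOOH ⇌ HCOO- + H+
From the ICE table, Ka = x²/(0.00243 − x) = 1.9 × 10^-4.
x is not negligible relative to C₀; solve x² + 0.00019·x − 4.62e-07 = 0.
x = [−0.00019 + √(0.00019² + 1.85e-06)]/2 = 5.91 × 10^-4 M
pH = −log(5.91 × 10^-4) = 3.23

pH = 3.23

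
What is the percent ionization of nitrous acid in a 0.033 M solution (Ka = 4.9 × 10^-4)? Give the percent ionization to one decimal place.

11.5%

HNO2 ⇌ NO2- + H+; let x = [H+] at equilibrium.
Ka = x²/(C₀ − x); solving the quadratic gives x = 3.78 × 10^-3 M.
% ionization = x/C₀ × 100% = 3.78 × 10^-3/0.033 × 100% = 11.5%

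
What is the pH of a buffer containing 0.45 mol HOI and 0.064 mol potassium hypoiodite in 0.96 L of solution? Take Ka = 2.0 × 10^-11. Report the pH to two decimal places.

pH = 9.85

pKa = −log(2.0 × 10^-11) = 10.699
Using pH = pKa + log([base]/[acid]) with [base]/[acid] = 0.064/0.45:
pH = 10.699 + (-0.847) = 9.85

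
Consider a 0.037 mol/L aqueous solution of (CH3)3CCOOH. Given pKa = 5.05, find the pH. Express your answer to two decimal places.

(CH3)3CCOOH ⇌ (CH3)3CCOO- + H+
Ka = 10^(−5.05) = 8.91 × 10^-6
Let x = [H+] at equilibrium. Ka = x²/(0.037 − x).
Neglecting x in the denominator: x = √(8.91 × 10^-6 × 0.037) = 5.74 × 10^-4 M
(x/C₀ = 1.6% < 5%, so the approximation holds.)
pH = −log(5.74 × 10^-4) = 3.24

pH = 3.24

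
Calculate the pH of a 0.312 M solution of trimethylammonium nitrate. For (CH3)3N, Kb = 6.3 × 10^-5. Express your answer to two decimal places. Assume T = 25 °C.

pH = 5.15

(CH3)3NH+ is the conjugate acid of the weak base (CH3)3N.
Ka = Kw/Kb = 1.0×10^-14 / 6.3 × 10^-5 = 1.59 × 10^-10
Ka = [H+]²/(0.312 − [H+]) = 1.59 × 10^-10
Neglecting [H+] in the denominator: [H+] = √(1.59 × 10^-10 × 0.312) = 7.04 × 10^-6 M
([H+]/C₀ = 0.0023% < 5%, so the approximation holds.)
pH = −log(7.04 × 10^-6) = 5.15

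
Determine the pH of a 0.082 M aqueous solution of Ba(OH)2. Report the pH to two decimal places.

pH = 13.21

Ba(OH)2 is a strong base (each formula unit releases 2 OH-); [OH-] = 0.164 M.
pOH = -log(0.164) = 0.79
pH = 14.00 - 0.79 = 13.21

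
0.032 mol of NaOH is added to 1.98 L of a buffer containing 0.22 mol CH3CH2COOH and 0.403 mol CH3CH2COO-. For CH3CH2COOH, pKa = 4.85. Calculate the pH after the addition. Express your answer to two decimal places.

OH- converts CH3CH2COOH to CH3CH2COO-: CH3CH2COOH → 0.188 mol, CH3CH2COO- → 0.435 mol.
Henderson–Hasselbalch with mole ratio 0.435/0.188: pH = 4.85 + (+0.364)

pH = 5.21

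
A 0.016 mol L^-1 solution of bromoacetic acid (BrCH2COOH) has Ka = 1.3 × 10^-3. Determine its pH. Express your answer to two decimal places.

BrCH2COOH ⇌ BrCH2COO- + H+
Ka = x²/(0.016 − x) = 1.3 × 10^-3
The 5% rule fails; solving x² + Ka·x − Ka·C₀ = 0 exactly:
x = (−Ka + √(Ka² + 4·Ka·C₀))/2 = 3.96 × 10^-3 M
pH = −log(3.96 × 10^-3) = 2.40

pH = 2.40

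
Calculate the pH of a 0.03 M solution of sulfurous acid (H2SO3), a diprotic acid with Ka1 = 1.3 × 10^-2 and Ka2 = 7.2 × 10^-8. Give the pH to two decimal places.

Since Ka1 ≫ Ka2, the first ionization dominates [H+].
Ka1 = x²/(0.03 − x) = 1.3 × 10^-2
Solving the quadratic: x = (−Ka1 + √(Ka1² + 4·Ka1·C₀))/2 = 1.43 × 10^-2 M
pH = −log(1.43 × 10^-2) = 1.84

pH = 1.84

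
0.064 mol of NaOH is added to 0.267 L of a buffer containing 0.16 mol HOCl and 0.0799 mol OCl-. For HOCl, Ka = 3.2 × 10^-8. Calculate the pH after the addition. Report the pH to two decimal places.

After neutralization: n(HOCl) = 0.096 mol, n(OCl-) = 0.144 mol.
pKa = −log(3.2 × 10^-8) = 7.495
Henderson–Hasselbalch with mole ratio 0.144/0.096: pH = 7.495 + (+0.176)

pH = 7.67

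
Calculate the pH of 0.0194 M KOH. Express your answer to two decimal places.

pH = 12.29

KOH is a strong base; [OH-] = 0.0194 M.
pOH = -log(0.0194) = 1.71
pH = 14.00 - 1.71 = 12.29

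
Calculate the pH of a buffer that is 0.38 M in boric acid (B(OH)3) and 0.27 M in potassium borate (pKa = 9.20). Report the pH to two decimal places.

pH = 9.05

Henderson–Hasselbalch: pH = pKa + log([B(OH)4-]/[B(OH)3]) = 9.20 + log(0.27/0.38)
pH = 9.20 + (-0.148) = 9.05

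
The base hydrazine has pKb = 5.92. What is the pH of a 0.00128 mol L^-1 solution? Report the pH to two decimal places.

N2H4 + H2O ⇌ N2H5+ + OH-
Kb = 10^(−5.92) = 1.20 × 10^-6
Kb = [OH-]²/(0.00128 − [OH-]) = 1.20 × 10^-6
Assume [OH-] ≪ 0.00128: [OH-] ≈ √(1.20 × 10^-6 × 0.00128) = 3.92 × 10^-5 M
([OH-]/C₀ = 3.1% < 5%, so the approximation holds.)
pOH = −log(3.92 × 10^-5) = 4.41; pH = 14.00 − 4.41 = 9.59

pH = 9.59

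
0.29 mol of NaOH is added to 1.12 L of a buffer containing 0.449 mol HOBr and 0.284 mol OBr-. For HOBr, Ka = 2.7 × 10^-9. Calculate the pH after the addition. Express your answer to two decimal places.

OH- converts HOBr to OBr-: HOBr → 0.159 mol, OBr- → 0.574 mol.
pKa = −log(2.7 × 10^-9) = 8.569
pH = pKa + log([A⁻]/[HA]) = 8.569 + log(0.574/0.159) = 8.569 +0.558

pH = 9.13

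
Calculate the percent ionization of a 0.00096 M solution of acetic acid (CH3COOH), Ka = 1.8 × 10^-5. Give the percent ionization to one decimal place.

CH3COOH ⇌ CH3COO- + H+; let x = [H+] at equilibrium.
Solve x² + 1.8e-05x − 1.73e-08 = 0 → x = 1.23 × 10^-4 M
Fraction ionized = 1.23 × 10^-4 / 0.00096 = 0.1281 → 12.8%

12.8%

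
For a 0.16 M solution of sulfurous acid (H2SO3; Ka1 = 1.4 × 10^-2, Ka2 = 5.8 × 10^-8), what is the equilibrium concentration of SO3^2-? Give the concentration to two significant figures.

5.8 × 10^-8 M

First ionization gives [H+] ≈ [HSO3-] = 4.08 × 10^-2 M.
Second step: Ka2 = [H+][SO3^2-]/[HSO3-] ≈ [SO3^2-] (since [H+] ≈ [HSO3-]).
So [SO3^2-] ≈ Ka2.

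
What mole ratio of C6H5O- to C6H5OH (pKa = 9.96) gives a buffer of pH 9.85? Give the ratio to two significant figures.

pH = pKa + log(r) ⇒ log(r) = 9.85 − 9.96 = -0.11
r = [C6H5O-]/[C6H5OH] = 10^(-0.11) = 0.776

ratio = 0.78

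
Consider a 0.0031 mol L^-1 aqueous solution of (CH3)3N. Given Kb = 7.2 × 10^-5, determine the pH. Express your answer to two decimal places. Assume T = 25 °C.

pH = 10.64

(CH3)3N + H2O ⇌ (CH3)3NH+ + OH-
From the ICE table, Kb = [OH-]²/(0.0031 − [OH-]) = 7.2 × 10^-5.
Here C₀/Kb ≈ 43.1, so the small-[OH-] approximation fails. Use the quadratic:
[OH-] = (−Kb + √(Kb² + 4·Kb·C₀))/2 = 4.38 × 10^-4 M
pOH = −log(4.38 × 10^-4) = 3.36; pH = 14.00 − 3.36 = 10.64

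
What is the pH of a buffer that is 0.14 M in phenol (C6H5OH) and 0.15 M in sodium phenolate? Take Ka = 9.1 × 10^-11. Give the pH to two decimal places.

pKa = −log(9.1 × 10^-11) = 10.041
pH = pKa + log([A⁻]/[HA]) = 10.041 + log(0.15/0.14)
pH = 10.041 + (+0.030) = 10.07

pH = 10.07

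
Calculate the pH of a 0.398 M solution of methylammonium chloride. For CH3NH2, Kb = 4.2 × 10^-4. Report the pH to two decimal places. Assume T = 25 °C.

pH = 5.51

CH3NH3+ is the conjugate acid of the weak base CH3NH2.
Ka = Kw/Kb = 1.0×10^-14 / 4.2 × 10^-4 = 2.38 × 10^-11
Ka = x²/(0.398 − x) = 2.38 × 10^-11
Since Ka ≪ C₀, x ≈ √(Ka·C₀) = 3.08 × 10^-6 M.
pH = −log[H+] = −log(3.08 × 10^-6) = 5.51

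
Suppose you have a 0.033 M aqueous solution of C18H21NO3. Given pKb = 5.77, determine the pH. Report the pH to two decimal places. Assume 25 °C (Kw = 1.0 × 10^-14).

C18H21NO3 + H2O ⇌ C18H22NO3+ + OH-
Kb = 10^(−5.77) = 1.70 × 10^-6
Kb = x²/(0.033 − x) = 1.70 × 10^-6
Assume x ≪ 0.033: x ≈ √(1.70 × 10^-6 × 0.033) = 2.37 × 10^-4 M
Check: 0.72% ionized — well under 5%, approximation valid.
pOH = −log(2.37 × 10^-4) = 3.63; pH = 14.00 − 3.63 = 10.37

pH = 10.37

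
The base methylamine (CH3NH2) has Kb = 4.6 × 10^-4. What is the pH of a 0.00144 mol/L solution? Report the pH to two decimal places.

CH3NH2 + H2O ⇌ CH3NH3+ + OH-
From the ICE table, Kb = [OH-]²/(0.00144 − [OH-]) = 4.6 × 10^-4.
The 5% rule fails; solving [OH-]² + Kb·[OH-] − Kb·C₀ = 0 exactly:
[OH-] = (−Kb + √(Kb² + 4·Kb·C₀))/2 = 6.16 × 10^-4 M
pOH = 3.21, so pH = 14.00 − pOH = 10.79

pH = 10.79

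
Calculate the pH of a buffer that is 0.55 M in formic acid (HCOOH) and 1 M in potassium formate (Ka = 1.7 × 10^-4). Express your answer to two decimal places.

pKa = −log(1.7 × 10^-4) = 3.770
Henderson–Hasselbalch: pH = pKa + log([HCOO-]/[HCOOH]) = 3.770 + log(1/0.55)
pH = 3.770 + (+0.260) = 4.03

pH = 4.03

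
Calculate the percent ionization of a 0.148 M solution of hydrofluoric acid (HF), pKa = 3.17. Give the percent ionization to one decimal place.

6.5%

HF ⇌ F- + H+; let x = [H+] at equilibrium.
Ka = 10^(−3.17) = 6.76 × 10^-4
Ka = x²/(C₀ − x); solving the quadratic gives x = 9.67 × 10^-3 M.
% ionization = x/C₀ × 100% = 9.67 × 10^-3/0.148 × 100% = 6.5%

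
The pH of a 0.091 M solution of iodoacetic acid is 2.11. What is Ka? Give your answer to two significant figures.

Ka = 7.2 × 10^-4

[H+] = 10^(-2.11) = 7.76 × 10^-3 M
At equilibrium [HA] = 0.091 − 7.76 × 10^-3 = 8.32 × 10^-2 M
Ka = [H+][A-]/[HA] = (7.76 × 10^-3)² / 8.32 × 10^-2 = 7.2 × 10^-4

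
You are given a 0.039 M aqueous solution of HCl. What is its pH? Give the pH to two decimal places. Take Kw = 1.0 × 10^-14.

pH = 1.41

HCl is a strong acid and dissociates completely, so [H+] = 0.039 M.
pH = -log(0.039) = 1.41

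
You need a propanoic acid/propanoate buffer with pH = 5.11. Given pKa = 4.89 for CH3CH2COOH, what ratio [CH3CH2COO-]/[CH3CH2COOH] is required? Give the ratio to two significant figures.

pH = pKa + log(r) ⇒ log(r) = 5.11 − 4.89 = +0.22
r = [CH3CH2COO-]/[CH3CH2COOH] = 10^(+0.22) = 1.66

ratio = 1.7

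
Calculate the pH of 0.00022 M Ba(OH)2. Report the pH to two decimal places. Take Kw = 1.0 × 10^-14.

pH = 10.64

Ba(OH)2 is a strong base (each formula unit releases 2 OH-); [OH-] = 0.00044 M.
pOH = -log(0.00044) = 3.36
pH = 14.00 - 3.36 = 10.64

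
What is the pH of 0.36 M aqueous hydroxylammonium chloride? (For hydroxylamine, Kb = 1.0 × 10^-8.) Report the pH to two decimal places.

pH = 3.22

NH3OH+ is the conjugate acid of the weak base NH2OH.
Ka = Kw/Kb = 1.0×10^-14 / 1.0 × 10^-8 = 1.00 × 10^-6
Ka = [H+]²/(0.36 − [H+]) = 1.00 × 10^-6
Assume [H+] ≪ 0.36: [H+] ≈ √(1.00 × 10^-6 × 0.36) = 6.00 × 10^-4 M
Check: 0.17% ionized — well under 5%, approximation valid.
pH = −log[H+] = −log(6.00 × 10^-4) = 3.22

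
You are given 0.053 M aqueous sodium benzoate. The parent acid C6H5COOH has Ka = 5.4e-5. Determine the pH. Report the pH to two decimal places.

pH = 8.50

C6H5COO- is the conjugate base of the weak acid C6H5COOH.
Kb = Kw/Ka = 1.0×10^-14 / 5.4 × 10^-5 = 1.85 × 10^-10
From the ICE table, Kb = x²/(0.053 − x) = 1.85 × 10^-10.
Neglecting x in the denominator: x = √(1.85 × 10^-10 × 0.053) = 3.13 × 10^-6 M
(x/C₀ = 0.0059% < 5%, so the approximation holds.)
pOH = 5.50, so pH = 14.00 − pOH = 8.50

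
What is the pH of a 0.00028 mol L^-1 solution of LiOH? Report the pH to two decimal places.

pH = 10.45

LiOH is a strong base; [OH-] = 0.00028 M.
pOH = -log(0.00028) = 3.55
pH = 14.00 - 3.55 = 10.45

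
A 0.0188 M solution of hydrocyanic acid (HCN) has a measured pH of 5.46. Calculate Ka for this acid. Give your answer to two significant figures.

[H+] = 10^(-5.46) = 3.47 × 10^-6 M
At equilibrium [HA] = 0.0188 − 3.47 × 10^-6 = 1.88 × 10^-2 M
Ka = [H+][A-]/[HA] = (3.47 × 10^-6)² / 1.88 × 10^-2 = 6.4 × 10^-10

Ka = 6.4 × 10^-10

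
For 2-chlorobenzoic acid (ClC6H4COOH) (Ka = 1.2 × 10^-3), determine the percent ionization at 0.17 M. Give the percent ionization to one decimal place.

8.1%

ClC6H4COOH ⇌ ClC6H4COO- + H+; let x = [H+] at equilibrium.
Ka = x²/(C₀ − x); solving the quadratic gives x = 1.37 × 10^-2 M.
% ionization = x/C₀ × 100% = 1.37 × 10^-2/0.17 × 100% = 8.1%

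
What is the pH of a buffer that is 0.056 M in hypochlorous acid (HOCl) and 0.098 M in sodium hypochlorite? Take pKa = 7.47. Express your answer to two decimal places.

pH = 7.71

Henderson–Hasselbalch: pH = pKa + log([OCl-]/[HOCl]) = 7.47 + log(0.098/0.056)
pH = 7.47 + (+0.243) = 7.71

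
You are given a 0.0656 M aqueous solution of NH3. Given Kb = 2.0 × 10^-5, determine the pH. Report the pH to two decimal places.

pH = 11.06

NH3 + H2O ⇌ NH4+ + OH-
Kb = x²/(0.0656 − x) = 2.0 × 10^-5
Assume x ≪ 0.0656: x ≈ √(2.0 × 10^-5 × 0.0656) = 1.15 × 10^-3 M
Check: 1.7% ionized — well under 5%, approximation valid.
pOH = −log(1.15 × 10^-3) = 2.94; pH = 14.00 − 2.94 = 11.06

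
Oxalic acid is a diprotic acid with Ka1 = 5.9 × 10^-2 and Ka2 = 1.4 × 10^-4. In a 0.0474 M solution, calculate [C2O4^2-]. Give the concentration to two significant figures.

First ionization gives [H+] ≈ [HC2O4-] = 3.11 × 10^-2 M.
Second step: Ka2 = [H+][C2O4^2-]/[HC2O4-] ≈ [C2O4^2-] (since [H+] ≈ [HC2O4-]).
So [C2O4^2-] ≈ Ka2.

1.4 × 10^-4 M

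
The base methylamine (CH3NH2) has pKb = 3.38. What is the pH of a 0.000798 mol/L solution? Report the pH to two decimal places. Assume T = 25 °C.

CH3NH2 + H2O ⇌ CH3NH3+ + OH-
Kb = 10^(−3.38) = 4.17 × 10^-4
Kb = x²/(0.000798 − x) = 4.17 × 10^-4
Here C₀/Kb ≈ 1.91, so the small-x approximation fails. Use the quadratic:
x = [−0.000417 + √(0.000417² + 1.33e-06)]/2 = 4.05 × 10^-4 M
pOH = 3.39, so pH = 14.00 − pOH = 10.61

pH = 10.61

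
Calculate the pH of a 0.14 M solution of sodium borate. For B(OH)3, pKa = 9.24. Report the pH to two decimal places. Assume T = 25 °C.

pH = 11.19

B(OH)4- is the conjugate base of the weak acid B(OH)3.
Ka = 10^(−9.24) = 5.75 × 10^-10
Kb = Kw/Ka = 1.0×10^-14 / 5.75 × 10^-10 = 1.74 × 10^-5
Kb = [OH-]²/(0.14 − [OH-]) = 1.74 × 10^-5
Since Kb ≪ C₀, [OH-] ≈ √(Kb·C₀) = 1.56 × 10^-3 M.
pOH = 2.81, so pH = 14.00 − pOH = 11.19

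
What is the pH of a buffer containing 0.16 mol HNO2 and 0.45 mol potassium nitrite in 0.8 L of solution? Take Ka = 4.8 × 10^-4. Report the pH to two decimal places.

pKa = −log(4.8 × 10^-4) = 3.319
Henderson–Hasselbalch: pH = pKa + log([NO2-]/[HNO2]) = 3.319 + log(0.45/0.16)
pH = 3.319 + (+0.449) = 3.77

pH = 3.77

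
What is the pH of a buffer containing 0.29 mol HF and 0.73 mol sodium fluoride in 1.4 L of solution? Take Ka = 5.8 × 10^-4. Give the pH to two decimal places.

pKa = −log(5.8 × 10^-4) = 3.237
Using pH = pKa + log([base]/[acid]) with [base]/[acid] = 0.73/0.29:
pH = 3.237 + (+0.401) = 3.64

pH = 3.64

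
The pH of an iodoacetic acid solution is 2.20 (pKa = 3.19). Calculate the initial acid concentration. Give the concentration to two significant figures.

[H+] = 10^(-2.20) = 6.31 × 10^-3 M = x
Ka = 10^(−3.19) = 6.46 × 10^-4
Ka = x²/(C₀ − x) ⇒ C₀ = x + x²/Ka
C₀ = 6.31 × 10^-3 + (6.31 × 10^-3)²/(6.46 × 10^-4) = 6.79 × 10^-2 M

C₀ = 6.8 × 10^-2 M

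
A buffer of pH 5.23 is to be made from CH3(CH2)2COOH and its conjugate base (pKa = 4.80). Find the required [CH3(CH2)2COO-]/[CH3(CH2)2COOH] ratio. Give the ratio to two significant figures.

pH = pKa + log(r) ⇒ log(r) = 5.23 − 4.80 = +0.43
r = [CH3(CH2)2COO-]/[CH3(CH2)2COOH] = 10^(+0.43) = 2.69

ratio = 2.7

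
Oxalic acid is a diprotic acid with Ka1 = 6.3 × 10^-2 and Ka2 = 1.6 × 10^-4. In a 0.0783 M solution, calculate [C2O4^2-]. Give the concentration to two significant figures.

1.6 × 10^-4 M

First ionization gives [H+] ≈ [HC2O4-] = 4.55 × 10^-2 M.
Second step: Ka2 = [H+][C2O4^2-]/[HC2O4-] ≈ [C2O4^2-] (since [H+] ≈ [HC2O4-]).
So [C2O4^2-] ≈ Ka2.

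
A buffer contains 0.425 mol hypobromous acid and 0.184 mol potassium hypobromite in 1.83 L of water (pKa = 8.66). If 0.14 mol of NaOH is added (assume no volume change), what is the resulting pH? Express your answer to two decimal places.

After neutralization: n(HOBr) = 0.285 mol, n(OBr-) = 0.324 mol.
pH = pKa + log([A⁻]/[HA]) = 8.66 + log(0.324/0.285) = 8.66 +0.056

pH = 8.72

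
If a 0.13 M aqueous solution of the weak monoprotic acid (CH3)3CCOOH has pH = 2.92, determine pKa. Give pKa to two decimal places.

pKa = 4.95

[H+] = 10^(-2.92) = 1.20 × 10^-3 M
At equilibrium [HA] = 0.13 − 1.20 × 10^-3 = 1.29 × 10^-1 M
Ka = [H+][A-]/[HA] = (1.20 × 10^-3)² / 1.29 × 10^-1 = 1.12 × 10^-5
pKa = -log(1.12 × 10^-5) = 4.95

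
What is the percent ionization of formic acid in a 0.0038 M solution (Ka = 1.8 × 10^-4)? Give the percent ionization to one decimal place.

HCOOH ⇌ HCOO- + H+; let x = [H+] at equilibrium.
Solve x² + 0.00018x − 6.84e-07 = 0 → x = 7.42 × 10^-4 M
% ionization = x/C₀ × 100% = 7.42 × 10^-4/0.0038 × 100% = 19.5%

19.5%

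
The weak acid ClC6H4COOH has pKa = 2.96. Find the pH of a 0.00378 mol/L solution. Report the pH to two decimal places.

ClC6H4COOH ⇌ ClC6H4COO- + H+
Ka = 10^(−2.96) = 1.10 × 10^-3
From the ICE table, Ka = [H+]²/(0.00378 − [H+]) = 1.10 × 10^-3.
[H+] is not negligible relative to C₀; solve [H+]² + 0.0011·[H+] − 4.16e-06 = 0.
[H+] = [−0.0011 + √(0.0011² + 1.66e-05)]/2 = 1.56 × 10^-3 M
pH = −log(1.56 × 10^-3) = 2.81

pH = 2.81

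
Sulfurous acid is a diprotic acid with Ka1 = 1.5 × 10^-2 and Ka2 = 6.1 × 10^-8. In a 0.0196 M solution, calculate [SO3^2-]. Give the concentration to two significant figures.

6.1 × 10^-8 M

First ionization gives [H+] ≈ [HSO3-] = 1.12 × 10^-2 M.
Second step: Ka2 = [H+][SO3^2-]/[HSO3-] ≈ [SO3^2-] (since [H+] ≈ [HSO3-]).
So [SO3^2-] ≈ Ka2.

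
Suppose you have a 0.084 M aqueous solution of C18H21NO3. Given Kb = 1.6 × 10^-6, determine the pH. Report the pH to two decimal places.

pH = 10.56

C18H21NO3 + H2O ⇌ C18H22NO3+ + OH-
Let x = [OH-] at equilibrium. Kb = x²/(0.084 − x).
Since Kb ≪ C₀, x ≈ √(Kb·C₀) = 3.67 × 10^-4 M.
pOH = −log(3.67 × 10^-4) = 3.44; pH = 14.00 − 3.44 = 10.56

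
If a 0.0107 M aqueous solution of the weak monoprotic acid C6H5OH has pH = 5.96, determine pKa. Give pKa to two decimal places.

[H+] = 10^(-5.96) = 1.10 × 10^-6 M
At equilibrium [HA] = 0.0107 − 1.10 × 10^-6 = 1.07 × 10^-2 M
Ka = [H+][A-]/[HA] = (1.10 × 10^-6)² / 1.07 × 10^-2 = 1.13 × 10^-10
pKa = -log(1.13 × 10^-10) = 9.95

pKa = 9.95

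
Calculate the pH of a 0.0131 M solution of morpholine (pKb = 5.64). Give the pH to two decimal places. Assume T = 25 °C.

pH = 10.24

C4H8ONH + H2O ⇌ C4H8ONH2+ + OH-
Kb = 10^(−5.64) = 2.29 × 10^-6
From the ICE table, Kb = [OH-]²/(0.0131 − [OH-]) = 2.29 × 10^-6.
Since Kb ≪ C₀, [OH-] ≈ √(Kb·C₀) = 1.73 × 10^-4 M.
([OH-]/C₀ = 1.3% < 5%, so the approximation holds.)
pOH = −log(1.73 × 10^-4) = 3.76; pH = 14.00 − 3.76 = 10.24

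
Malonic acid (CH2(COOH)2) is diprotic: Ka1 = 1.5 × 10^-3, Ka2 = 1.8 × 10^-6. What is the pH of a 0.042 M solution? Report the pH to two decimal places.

pH = 2.14

Since Ka1 ≫ Ka2, the first ionization dominates [H+].
Ka1 = x²/(0.042 − x) = 1.5 × 10^-3
Solving the quadratic: x = (−Ka1 + √(Ka1² + 4·Ka1·C₀))/2 = 7.22 × 10^-3 M
pH = −log(7.22 × 10^-3) = 2.14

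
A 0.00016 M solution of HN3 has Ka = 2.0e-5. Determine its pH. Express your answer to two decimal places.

pH = 4.32

HN3 ⇌ N3- + H+
From the ICE table, Ka = [H+]²/(0.00016 − [H+]) = 2.0 × 10^-5.
The 5% rule fails; solving [H+]² + Ka·[H+] − Ka·C₀ = 0 exactly:
[H+] = (−Ka + √(Ka² + 4·Ka·C₀))/2 = 4.74 × 10^-5 M
pH = −log(4.74 × 10^-5) = 4.32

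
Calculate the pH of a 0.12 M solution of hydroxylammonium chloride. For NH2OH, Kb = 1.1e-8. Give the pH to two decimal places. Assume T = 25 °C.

NH3OH+ is the conjugate acid of the weak base NH2OH.
Ka = Kw/Kb = 1.0×10^-14 / 1.1 × 10^-8 = 9.09 × 10^-7
From the ICE table, Ka = [H+]²/(0.12 − [H+]) = 9.09 × 10^-7.
Neglecting [H+] in the denominator: [H+] = √(9.09 × 10^-7 × 0.12) = 3.30 × 10^-4 M
pH = −log[H+] = −log(3.30 × 10^-4) = 3.48

pH = 3.48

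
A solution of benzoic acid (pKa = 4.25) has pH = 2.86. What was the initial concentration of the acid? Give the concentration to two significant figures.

C₀ = 3.5 × 10^-2 M

[H+] = 10^(-2.86) = 1.38 × 10^-3 M = x
Ka = 10^(−4.25) = 5.62 × 10^-5
Ka = x²/(C₀ − x) ⇒ C₀ = x + x²/Ka
C₀ = 1.38 × 10^-3 + (1.38 × 10^-3)²/(5.62 × 10^-5) = 3.53 × 10^-2 M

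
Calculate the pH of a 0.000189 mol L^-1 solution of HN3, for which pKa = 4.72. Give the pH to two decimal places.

HN3 ⇌ N3- + H+
Ka = 10^(−4.72) = 1.91 × 10^-5
Ka = x²/(0.000189 − x) = 1.91 × 10^-5
x is not negligible relative to C₀; solve x² + 1.91e-05·x − 3.61e-09 = 0.
x = [−1.91e-05 + √(1.91e-05² + 1.44e-08)]/2 = 5.13 × 10^-5 M
pH = −log(5.13 × 10^-5) = 4.29

pH = 4.29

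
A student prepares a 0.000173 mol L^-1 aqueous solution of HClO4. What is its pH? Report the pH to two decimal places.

HClO4 is a strong acid and dissociates completely, so [H+] = 0.000173 M.
pH = -log(0.000173) = 3.76

pH = 3.76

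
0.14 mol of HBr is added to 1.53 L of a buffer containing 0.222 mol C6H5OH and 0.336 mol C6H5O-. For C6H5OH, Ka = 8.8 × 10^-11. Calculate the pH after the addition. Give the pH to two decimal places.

pH = 9.79

After neutralization: n(C6H5OH) = 0.362 mol, n(C6H5O-) = 0.196 mol.
pKa = −log(8.8 × 10^-11) = 10.056
Henderson–Hasselbalch with mole ratio 0.196/0.362: pH = 10.056 + (-0.266)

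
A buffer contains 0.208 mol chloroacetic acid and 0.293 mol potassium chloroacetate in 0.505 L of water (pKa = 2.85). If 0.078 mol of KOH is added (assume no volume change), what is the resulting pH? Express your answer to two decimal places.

After neutralization: n(ClCH2COOH) = 0.13 mol, n(ClCH2COO-) = 0.371 mol.
pH = pKa + log([A⁻]/[HA]) = 2.85 + log(0.371/0.13) = 2.85 +0.455

pH = 3.31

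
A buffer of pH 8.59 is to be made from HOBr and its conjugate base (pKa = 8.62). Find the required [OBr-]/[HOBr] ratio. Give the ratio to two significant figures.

pH = pKa + log(r) ⇒ log(r) = 8.59 − 8.62 = -0.03
r = [OBr-]/[HOBr] = 10^(-0.03) = 0.933

ratio = 0.93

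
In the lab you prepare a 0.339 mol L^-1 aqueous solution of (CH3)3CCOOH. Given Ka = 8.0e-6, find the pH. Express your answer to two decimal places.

(CH3)3CCOOH ⇌ (CH3)3CCOO- + H+
Ka = [H+]²/(0.339 − [H+]) = 8.0 × 10^-6
Neglecting [H+] in the denominator: [H+] = √(8.0 × 10^-6 × 0.339) = 1.65 × 10^-3 M
pH = −log[H+] = −log(1.65 × 10^-3) = 2.78

pH = 2.78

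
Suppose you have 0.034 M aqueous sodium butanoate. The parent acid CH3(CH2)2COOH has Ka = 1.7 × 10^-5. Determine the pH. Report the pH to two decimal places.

CH3(CH2)2COO- is the conjugate base of the weak acid CH3(CH2)2COOH.
Kb = Kw/Ka = 1.0×10^-14 / 1.7 × 10^-5 = 5.88 × 10^-10
From the ICE table, Kb = x²/(0.034 − x) = 5.88 × 10^-10.
Assume x ≪ 0.034: x ≈ √(5.88 × 10^-10 × 0.034) = 4.47 × 10^-6 M
pOH = 5.35, so pH = 14.00 − pOH = 8.65

pH = 8.65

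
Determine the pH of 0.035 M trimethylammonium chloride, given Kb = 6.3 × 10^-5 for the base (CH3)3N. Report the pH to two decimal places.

(CH3)3NH+ is the conjugate acid of the weak base (CH3)3N.
Ka = Kw/Kb = 1.0×10^-14 / 6.3 × 10^-5 = 1.59 × 10^-10
Let x = [H+] at equilibrium. Ka = x²/(0.035 − x).
Neglecting x in the denominator: x = √(1.59 × 10^-10 × 0.035) = 2.36 × 10^-6 M
Check: 0.0067% ionized — well under 5%, approximation valid.
pH = −log(2.36 × 10^-6) = 5.63

pH = 5.63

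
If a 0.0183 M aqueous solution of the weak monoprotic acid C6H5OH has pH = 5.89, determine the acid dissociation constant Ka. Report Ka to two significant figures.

Ka = 9.1 × 10^-11

[H+] = 10^(-5.89) = 1.29 × 10^-6 M
At equilibrium [HA] = 0.0183 − 1.29 × 10^-6 = 1.83 × 10^-2 M
Ka = [H+][A-]/[HA] = (1.29 × 10^-6)² / 1.83 × 10^-2 = 9.1 × 10^-11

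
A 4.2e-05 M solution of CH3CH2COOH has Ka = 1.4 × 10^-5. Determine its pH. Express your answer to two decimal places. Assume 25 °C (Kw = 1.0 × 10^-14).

pH = 4.74

CH3CH2COOH ⇌ CH3CH2COO- + H+
From the ICE table, Ka = [H+]²/(4.2e-05 − [H+]) = 1.4 × 10^-5.
[H+] is not negligible relative to C₀; solve [H+]² + 1.4e-05·[H+] − 5.88e-10 = 0.
[H+] = (−Ka + √(Ka² + 4·Ka·C₀))/2 = 1.82 × 10^-5 M
pH = −log(1.82 × 10^-5) = 4.74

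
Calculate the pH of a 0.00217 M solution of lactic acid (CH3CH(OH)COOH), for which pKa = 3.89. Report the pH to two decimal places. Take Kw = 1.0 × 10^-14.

CH3CH(OH)COOH ⇌ CH3CH(OH)COO- + H+
Ka = 10^(−3.89) = 1.29 × 10^-4
Let x = [H+] at equilibrium. Ka = x²/(0.00217 − x).
Here C₀/Ka ≈ 16.8, so the small-x approximation fails. Use the quadratic:
x = (−Ka + √(Ka² + 4·Ka·C₀))/2 = 4.69 × 10^-4 M
pH = −log(4.69 × 10^-4) = 3.33

pH = 3.33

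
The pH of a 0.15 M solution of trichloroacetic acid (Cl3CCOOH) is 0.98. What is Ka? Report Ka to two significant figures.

[H+] = 10^(-0.98) = 1.05 × 10^-1 M
At equilibrium [HA] = 0.15 − 1.05 × 10^-1 = 4.50 × 10^-2 M
Ka = [H+][A-]/[HA] = (1.05 × 10^-1)² / 4.50 × 10^-2 = 2.4 × 10^-1

Ka = 2.4 × 10^-1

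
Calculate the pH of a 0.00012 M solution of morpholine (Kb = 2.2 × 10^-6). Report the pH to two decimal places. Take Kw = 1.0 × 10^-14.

pH = 9.18

C4H8ONH + H2O ⇌ C4H8ONH2+ + OH-
Kb = x²/(0.00012 − x) = 2.2 × 10^-6
The 5% rule fails; solving x² + Kb·x − Kb·C₀ = 0 exactly:
x = [−2.2e-06 + √(2.2e-06² + 1.06e-09)]/2 = 1.52 × 10^-5 M
pOH = 4.82, so pH = 14.00 − pOH = 9.18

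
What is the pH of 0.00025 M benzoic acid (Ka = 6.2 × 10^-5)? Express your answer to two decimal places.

pH = 4.01

C6H5COOH ⇌ C6H5COO- + H+
Ka = x²/(0.00025 − x) = 6.2 × 10^-5
x is not negligible relative to C₀; solve x² + 6.2e-05·x − 1.55e-08 = 0.
x = (−Ka + √(Ka² + 4·Ka·C₀))/2 = 9.73 × 10^-5 M
pH = −log(9.73 × 10^-5) = 4.01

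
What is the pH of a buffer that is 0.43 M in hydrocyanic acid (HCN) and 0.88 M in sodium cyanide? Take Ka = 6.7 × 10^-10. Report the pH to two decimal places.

pH = 9.48

pKa = −log(6.7 × 10^-10) = 9.174
Using pH = pKa + log([base]/[acid]) with [base]/[acid] = 0.88/0.43:
pH = 9.174 + (+0.311) = 9.48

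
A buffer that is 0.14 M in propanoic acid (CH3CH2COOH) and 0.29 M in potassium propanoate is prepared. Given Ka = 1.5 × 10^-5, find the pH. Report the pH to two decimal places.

pKa = −log(1.5 × 10^-5) = 4.824
pH = pKa + log([A⁻]/[HA]) = 4.824 + log(0.29/0.14)
pH = 4.824 + (+0.316) = 5.14

pH = 5.14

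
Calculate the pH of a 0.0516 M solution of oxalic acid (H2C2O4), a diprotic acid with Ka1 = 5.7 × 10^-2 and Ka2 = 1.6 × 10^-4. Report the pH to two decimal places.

pH = 1.48

Ka1 ≫ Ka2, so treat the first dissociation as the only significant source of H+.
Ka1 = x²/(0.0516 − x) = 5.7 × 10^-2
Solving the quadratic: x = (−Ka1 + √(Ka1² + 4·Ka1·C₀))/2 = 3.28 × 10^-2 M
pH = −log(3.28 × 10^-2) = 1.48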